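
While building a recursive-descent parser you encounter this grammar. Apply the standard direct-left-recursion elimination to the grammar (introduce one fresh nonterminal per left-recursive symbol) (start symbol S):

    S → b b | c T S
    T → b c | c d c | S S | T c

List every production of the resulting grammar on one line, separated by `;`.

T is directly left-recursive.
For T: α = {c}, β = {b c, c d c, S S}. Rewrite as T → β T' and T' → α T' | ε.

S → b b | c T S; T → b c T' | c d c T' | S S T'; T' → c T' | eps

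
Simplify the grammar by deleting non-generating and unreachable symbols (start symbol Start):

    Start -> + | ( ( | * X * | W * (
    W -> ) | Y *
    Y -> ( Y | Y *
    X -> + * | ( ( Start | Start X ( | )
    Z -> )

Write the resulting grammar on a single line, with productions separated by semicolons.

Generating nonterminals: {Start, W, X, Z}.
Reachable from Start after that: {Start, W, X}.
Removed useless symbols: {Y, Z} and every production mentioning them.

Start -> + | ( ( | * X * | W * (; W -> ); X -> + * | ( ( Start | Start X ( | )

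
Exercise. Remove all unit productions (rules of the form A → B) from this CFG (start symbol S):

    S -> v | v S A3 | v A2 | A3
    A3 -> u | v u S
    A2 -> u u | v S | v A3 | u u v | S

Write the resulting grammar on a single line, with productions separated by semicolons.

S -> v | v S A3 | v A2 | u | v u S; A3 -> u | v u S; A2 -> u u | v S | v A3 | u u v | v | v S A3 | v A2 | u | v u S

Unit pairs: A2 ⇒* {A3, S}; S ⇒* {A3}.
For each unit pair (A, B), copy every non-unit production of B to A, then drop all unit productions.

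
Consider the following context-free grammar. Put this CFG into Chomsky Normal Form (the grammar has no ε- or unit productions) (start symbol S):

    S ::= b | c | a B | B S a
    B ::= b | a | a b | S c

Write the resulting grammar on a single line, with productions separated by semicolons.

Introduce a nonterminal for each terminal appearing in a rule of length ≥ 2: X1 → a, X2 → b, X3 → c.
Binarize each right-hand side of length ≥ 3 by chaining fresh nonterminals (Y1, Y2, …): affected rules were S → B S X1.

S ::= b | c | X1 B | B Y1; B ::= b | a | X1 X2 | S X3; X1 ::= a; X2 ::= b; X3 ::= c; Y1 ::= S X1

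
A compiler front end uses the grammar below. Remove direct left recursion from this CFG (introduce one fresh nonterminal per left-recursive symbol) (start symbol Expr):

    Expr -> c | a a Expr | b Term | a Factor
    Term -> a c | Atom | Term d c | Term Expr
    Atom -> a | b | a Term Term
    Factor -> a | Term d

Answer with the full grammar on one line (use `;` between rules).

Left recursion appears on Term.
For Term: α = {d c, Expr}, β = {a c, Atom}. Rewrite as Term → β Term1 and Term1 → α Term1 | ε.

Expr -> c | a a Expr | b Term | a Factor; Term -> a c Term1 | Atom Term1; Atom -> a | b | a Term Term; Factor -> a | Term d; Term1 -> d c Term1 | Expr Term1 | epsilon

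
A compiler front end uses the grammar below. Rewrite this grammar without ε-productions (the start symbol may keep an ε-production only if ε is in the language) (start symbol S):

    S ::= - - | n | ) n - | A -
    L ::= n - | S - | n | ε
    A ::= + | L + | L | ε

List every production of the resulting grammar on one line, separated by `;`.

The nullable symbols are {A, L}.
ε ∉ L(G), so no ε-production is kept.
Expand every rule over subsets of its nullable positions: S → A - gives A - | -.

S ::= - - | n | ) n - | A - | -; L ::= n - | S - | n; A ::= + | L + | L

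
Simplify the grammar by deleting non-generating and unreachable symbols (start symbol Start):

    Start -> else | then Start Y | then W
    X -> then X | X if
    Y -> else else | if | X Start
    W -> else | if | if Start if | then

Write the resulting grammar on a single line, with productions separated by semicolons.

Start -> else | then Start Y | then W; Y -> else else | if; W -> else | if | if Start if | then

Generating nonterminals: {Start, W, Y}.
Reachable from Start after that: {Start, W, Y}.
Removed useless symbols: {X} and every production mentioning them.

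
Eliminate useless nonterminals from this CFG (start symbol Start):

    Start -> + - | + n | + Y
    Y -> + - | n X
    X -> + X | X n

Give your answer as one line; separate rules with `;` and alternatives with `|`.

Start -> + - | + n | + Y; Y -> + -

Generating nonterminals: {Start, Y}.
Reachable from Start after that: {Start, Y}.
Removed useless symbols: {X} and every production mentioning them.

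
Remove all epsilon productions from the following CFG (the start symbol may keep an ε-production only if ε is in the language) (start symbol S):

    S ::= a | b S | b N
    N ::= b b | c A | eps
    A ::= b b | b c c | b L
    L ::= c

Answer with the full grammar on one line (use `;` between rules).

Nullable nonterminals: {N}.
ε ∉ L(G), so no ε-production is kept.
For each production, add variants omitting each subset of nullable occurrences: S → b N gives b N | b.

S ::= a | b S | b N | b; N ::= b b | c A; A ::= b b | b c c | b L; L ::= c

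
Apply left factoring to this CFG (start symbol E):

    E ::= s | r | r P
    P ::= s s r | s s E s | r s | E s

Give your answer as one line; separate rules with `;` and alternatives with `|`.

E has alternatives sharing prefix 'r': factor to E → r E' with E' → ε | P.
P has alternatives sharing prefix 's s': factor to P → s s P' with P' → r | E s.

E ::= s | r E'; P ::= r s | E s | s s P'; E' ::= ε | P; P' ::= r | E s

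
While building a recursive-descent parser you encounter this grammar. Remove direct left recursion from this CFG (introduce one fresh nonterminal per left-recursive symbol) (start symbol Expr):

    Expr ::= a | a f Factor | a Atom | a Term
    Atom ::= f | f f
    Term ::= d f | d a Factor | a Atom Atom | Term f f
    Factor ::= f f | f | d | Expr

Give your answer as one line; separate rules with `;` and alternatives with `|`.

Directly left-recursive nonterminal: Term.
For Term: α = {f f}, β = {d f, d a Factor, a Atom Atom}. Rewrite as Term → β Term1 and Term1 → α Term1 | ε.

Expr ::= a | a f Factor | a Atom | a Term; Atom ::= f | f f; Term ::= d f Term1 | d a Factor Term1 | a Atom Atom Term1; Factor ::= f f | f | d | Expr; Term1 ::= f f Term1 | epsilon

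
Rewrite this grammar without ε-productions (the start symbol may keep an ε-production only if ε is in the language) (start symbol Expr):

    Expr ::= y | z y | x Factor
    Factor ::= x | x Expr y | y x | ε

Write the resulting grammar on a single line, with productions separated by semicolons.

Nullable set = {Factor}.
ε ∉ L(G), so no ε-production is kept.
Expand every rule over subsets of its nullable positions: Expr → x Factor gives x Factor | x.

Expr ::= y | z y | x Factor | x; Factor ::= x | x Expr y | y x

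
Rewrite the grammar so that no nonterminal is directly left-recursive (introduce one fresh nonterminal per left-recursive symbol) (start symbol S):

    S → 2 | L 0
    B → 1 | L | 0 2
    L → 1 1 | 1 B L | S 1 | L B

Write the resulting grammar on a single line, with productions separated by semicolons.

Directly left-recursive nonterminal: L.
For L: α = {B}, β = {1 1, 1 B L, S 1}. Rewrite as L → β L' and L' → α L' | ε.

S → 2 | L 0; B → 1 | L | 0 2; L → 1 1 L' | 1 B L L' | S 1 L'; L' → B L' | ε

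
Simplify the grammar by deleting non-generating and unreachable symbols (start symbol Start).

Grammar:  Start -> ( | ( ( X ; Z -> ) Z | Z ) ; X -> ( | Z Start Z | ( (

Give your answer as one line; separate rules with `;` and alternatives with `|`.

Generating nonterminals: {Start, X}.
Reachable from Start after that: {Start, X}.
Removed useless symbols: {Z} and every production mentioning them.

Start -> ( | ( ( X; X -> ( | ( (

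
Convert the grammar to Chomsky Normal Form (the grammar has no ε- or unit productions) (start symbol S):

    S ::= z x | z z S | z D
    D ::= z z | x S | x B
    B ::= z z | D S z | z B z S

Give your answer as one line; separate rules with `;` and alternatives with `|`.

S ::= X1 X2 | X1 Y1 | X1 D; D ::= X1 X1 | X2 S | X2 B; B ::= X1 X1 | D Y2 | X1 Y3; X1 ::= z; X2 ::= x; Y1 ::= X1 S; Y2 ::= S X1; Y3 ::= B Y4; Y4 ::= X1 S

Introduce a nonterminal for each terminal appearing in a rule of length ≥ 2: X1 → z, X2 → x.
Binarize each right-hand side of length ≥ 3 by chaining fresh nonterminals (Y1, Y2, …): affected rules were S → X1 X1 S; B → D S X1; B → X1 B X1 S.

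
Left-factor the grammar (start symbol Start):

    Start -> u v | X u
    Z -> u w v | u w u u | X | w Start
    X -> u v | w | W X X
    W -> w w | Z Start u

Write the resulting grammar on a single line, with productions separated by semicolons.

Z has alternatives sharing prefix 'u w': factor to Z → u w Z1 with Z1 → v | u u.

Start -> u v | X u; Z -> X | w Start | u w Z1; X -> u v | w | W X X; W -> w w | Z Start u; Z1 -> v | u u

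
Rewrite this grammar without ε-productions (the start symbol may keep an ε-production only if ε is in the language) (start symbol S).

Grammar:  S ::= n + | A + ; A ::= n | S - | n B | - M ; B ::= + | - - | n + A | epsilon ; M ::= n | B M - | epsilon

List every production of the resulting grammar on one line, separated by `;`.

Nullable set = {B, M}.
ε ∉ L(G), so no ε-production is kept.
Expand every rule over subsets of its nullable positions: A → - M gives - M | -. M → B M - gives B M - | B - | M - | -.

S ::= n + | A +; A ::= n | S - | n B | - M | -; B ::= + | - - | n + A; M ::= n | B M - | B - | M - | -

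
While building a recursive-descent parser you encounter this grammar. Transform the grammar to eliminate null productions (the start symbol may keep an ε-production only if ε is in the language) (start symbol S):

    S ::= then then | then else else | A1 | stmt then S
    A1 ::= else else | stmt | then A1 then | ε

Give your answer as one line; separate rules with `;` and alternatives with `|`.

S ::= then then | then else else | A1 | stmt then S | stmt then | ε; A1 ::= else else | stmt | then A1 then | then then

The nullable symbols are {A1, S}.
ε ∈ L(G) since S is nullable, so keep S → ε.
Add the nullable-subset variants: S → stmt then S gives stmt then S | stmt then. A1 → then A1 then gives then A1 then | then then.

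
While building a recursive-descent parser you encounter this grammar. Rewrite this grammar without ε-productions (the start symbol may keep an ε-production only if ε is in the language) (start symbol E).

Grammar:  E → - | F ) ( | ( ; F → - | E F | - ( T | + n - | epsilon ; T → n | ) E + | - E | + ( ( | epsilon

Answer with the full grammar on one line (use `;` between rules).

Nullable nonterminals: {F, T}.
ε ∉ L(G), so no ε-production is kept.
For each production, add variants omitting each subset of nullable occurrences: E → F ) ( gives F ) ( | ) (. F → E F gives E F | E. F → - ( T gives - ( T | - (.

E → - | F ) ( | ) ( | (; F → - | E F | E | - ( T | - ( | + n -; T → n | ) E + | - E | + ( (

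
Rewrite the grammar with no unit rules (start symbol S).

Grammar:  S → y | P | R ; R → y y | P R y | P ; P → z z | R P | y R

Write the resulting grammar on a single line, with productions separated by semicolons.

Unit pairs: R ⇒* {P}; S ⇒* {P, R}.
Replace each nonterminal's rules with the union of the non-unit rules of every nonterminal it unit-derives.

S → y | z z | R P | y R | y y | P R y; R → z z | R P | y R | y y | P R y; P → z z | R P | y R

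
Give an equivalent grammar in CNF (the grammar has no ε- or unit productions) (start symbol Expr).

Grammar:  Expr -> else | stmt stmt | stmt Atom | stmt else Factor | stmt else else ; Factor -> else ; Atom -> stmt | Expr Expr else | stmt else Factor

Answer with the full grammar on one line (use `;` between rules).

Expr -> else | X1 X1 | X1 Atom | X1 Y1 | X1 Y2; Factor -> else; Atom -> stmt | Expr Y3 | X1 Y4; X1 -> stmt; X2 -> else; Y1 -> X2 Factor; Y2 -> X2 X2; Y3 -> Expr X2; Y4 -> X2 Factor

Introduce a nonterminal for each terminal appearing in a rule of length ≥ 2: X1 → stmt, X2 → else.
Binarize each right-hand side of length ≥ 3 by chaining fresh nonterminals (Y1, Y2, …): affected rules were Expr → X1 X2 Factor; Expr → X1 X2 X2; Atom → Expr Expr X2; Atom → X1 X2 Factor.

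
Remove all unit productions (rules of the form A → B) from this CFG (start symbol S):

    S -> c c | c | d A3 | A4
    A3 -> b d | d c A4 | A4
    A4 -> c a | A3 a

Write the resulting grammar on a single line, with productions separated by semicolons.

Unit pairs: A3 ⇒* {A4}; S ⇒* {A4}.
Replace each nonterminal's rules with the union of the non-unit rules of every nonterminal it unit-derives.

S -> c a | A3 a | c c | c | d A3; A3 -> c a | A3 a | b d | d c A4; A4 -> c a | A3 a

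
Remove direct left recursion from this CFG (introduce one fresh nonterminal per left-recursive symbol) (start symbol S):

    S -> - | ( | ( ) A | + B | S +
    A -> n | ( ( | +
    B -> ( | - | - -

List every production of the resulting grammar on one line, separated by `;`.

Left recursion appears on S.
For S: α = {+}, β = {-, (, ( ) A, + B}. Rewrite as S → β S' and S' → α S' | ε.

S -> - S' | ( S' | ( ) A S' | + B S'; A -> n | ( ( | +; B -> ( | - | - -; S' -> + S' | ε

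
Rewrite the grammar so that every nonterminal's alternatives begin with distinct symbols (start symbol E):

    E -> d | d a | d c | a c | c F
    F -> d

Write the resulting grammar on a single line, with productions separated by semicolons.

E -> a c | c F | d E'; F -> d; E' -> ε | a | c

E has alternatives sharing prefix 'd': factor to E → d E' with E' → ε | a | c.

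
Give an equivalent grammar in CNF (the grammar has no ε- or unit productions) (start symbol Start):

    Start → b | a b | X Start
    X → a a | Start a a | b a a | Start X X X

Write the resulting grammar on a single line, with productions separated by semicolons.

Start → b | X1 X2 | X Start; X → X1 X1 | Start Y1 | X2 Y2 | Start Y3; X1 → a; X2 → b; Y1 → X1 X1; Y2 → X1 X1; Y3 → X Y4; Y4 → X X

Introduce a nonterminal for each terminal appearing in a rule of length ≥ 2: X1 → a, X2 → b.
Binarize each right-hand side of length ≥ 3 by chaining fresh nonterminals (Y1, Y2, …): affected rules were X → Start X1 X1; X → X2 X1 X1; X → Start X X X.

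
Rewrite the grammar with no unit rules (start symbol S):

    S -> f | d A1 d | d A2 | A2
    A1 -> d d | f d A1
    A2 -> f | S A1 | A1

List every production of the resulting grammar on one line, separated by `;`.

Unit pairs: A2 ⇒* {A1}; S ⇒* {A1, A2}.
For each unit pair (A, B), copy every non-unit production of B to A, then drop all unit productions.

S -> f | S A1 | d d | f d A1 | d A1 d | d A2; A1 -> d d | f d A1; A2 -> f | S A1 | d d | f d A1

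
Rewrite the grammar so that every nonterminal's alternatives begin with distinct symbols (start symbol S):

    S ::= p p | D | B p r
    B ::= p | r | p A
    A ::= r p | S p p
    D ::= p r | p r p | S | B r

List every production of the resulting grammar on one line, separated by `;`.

B has alternatives sharing prefix 'p': factor to B → p B' with B' → ε | A.
D has alternatives sharing prefix 'p r': factor to D → p r D' with D' → ε | p.

S ::= p p | D | B p r; B ::= r | p B'; A ::= r p | S p p; D ::= S | B r | p r D'; B' ::= ε | A; D' ::= ε | p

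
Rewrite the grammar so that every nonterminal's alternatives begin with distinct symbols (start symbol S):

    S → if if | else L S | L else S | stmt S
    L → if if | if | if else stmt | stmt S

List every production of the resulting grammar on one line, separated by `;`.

L has alternatives sharing prefix 'if': factor to L → if L' with L' → if | ε | else stmt.

S → if if | else L S | L else S | stmt S; L → stmt S | if L'; L' → if | epsilon | else stmt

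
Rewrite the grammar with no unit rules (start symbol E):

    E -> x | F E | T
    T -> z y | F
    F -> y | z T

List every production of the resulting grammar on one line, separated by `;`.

E -> x | F E | y | z T | z y; T -> y | z T | z y; F -> y | z T

Unit pairs: E ⇒* {F, T}; T ⇒* {F}.
Replace each nonterminal's rules with the union of the non-unit rules of every nonterminal it unit-derives.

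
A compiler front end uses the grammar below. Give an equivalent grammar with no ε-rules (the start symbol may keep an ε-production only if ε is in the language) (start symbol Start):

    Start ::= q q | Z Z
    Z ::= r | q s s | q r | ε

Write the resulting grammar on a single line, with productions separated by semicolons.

The nullable symbols are {Start, Z}.
ε ∈ L(G) since Start is nullable, so keep Start → ε.
Add the nullable-subset variants: Start → Z Z gives Z Z | Z.

Start ::= q q | Z Z | Z | ε; Z ::= r | q s s | q r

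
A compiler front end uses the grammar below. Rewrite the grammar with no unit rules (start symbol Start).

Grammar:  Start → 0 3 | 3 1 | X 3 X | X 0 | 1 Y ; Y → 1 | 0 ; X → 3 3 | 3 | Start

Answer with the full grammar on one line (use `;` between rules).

Start → 0 3 | 3 1 | X 3 X | X 0 | 1 Y; Y → 1 | 0; X → 0 3 | 3 1 | X 3 X | X 0 | 1 Y | 3 3 | 3

Unit pairs: X ⇒* {Start}.
For each unit pair (A, B), copy every non-unit production of B to A, then drop all unit productions.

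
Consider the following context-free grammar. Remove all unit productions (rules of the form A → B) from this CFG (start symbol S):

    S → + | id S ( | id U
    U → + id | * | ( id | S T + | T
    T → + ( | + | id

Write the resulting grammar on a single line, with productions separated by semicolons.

S → + | id S ( | id U; U → + id | * | ( id | S T + | + ( | + | id; T → + ( | + | id

Unit pairs: U ⇒* {T}.
For every A with A ⇒* B via unit rules, add B's non-unit alternatives to A; then delete every rule of the form X → Y.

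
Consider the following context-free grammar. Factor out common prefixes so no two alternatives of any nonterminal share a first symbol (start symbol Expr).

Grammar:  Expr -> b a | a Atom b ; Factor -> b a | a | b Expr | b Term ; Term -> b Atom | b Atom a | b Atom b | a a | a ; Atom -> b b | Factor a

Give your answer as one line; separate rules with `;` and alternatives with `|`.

Factor has alternatives sharing prefix 'b': factor to Factor → b Factor1 with Factor1 → a | Expr | Term.
Term has alternatives sharing prefix 'b Atom': factor to Term → b Atom Term1 with Term1 → ε | a | b.
Term has alternatives sharing prefix 'a': factor to Term → a Term2 with Term2 → a | ε.

Expr -> b a | a Atom b; Factor -> a | b Factor1; Term -> b Atom Term1 | a Term2; Atom -> b b | Factor a; Factor1 -> a | Expr | Term; Term1 -> eps | a | b; Term2 -> a | eps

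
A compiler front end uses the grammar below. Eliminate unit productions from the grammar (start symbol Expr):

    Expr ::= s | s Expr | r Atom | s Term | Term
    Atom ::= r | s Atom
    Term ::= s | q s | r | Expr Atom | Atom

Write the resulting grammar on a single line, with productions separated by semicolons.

Expr ::= s | q s | r | Expr Atom | s Atom | s Expr | r Atom | s Term; Atom ::= r | s Atom; Term ::= s | q s | r | Expr Atom | s Atom

Unit pairs: Expr ⇒* {Atom, Term}; Term ⇒* {Atom}.
Replace each nonterminal's rules with the union of the non-unit rules of every nonterminal it unit-derives.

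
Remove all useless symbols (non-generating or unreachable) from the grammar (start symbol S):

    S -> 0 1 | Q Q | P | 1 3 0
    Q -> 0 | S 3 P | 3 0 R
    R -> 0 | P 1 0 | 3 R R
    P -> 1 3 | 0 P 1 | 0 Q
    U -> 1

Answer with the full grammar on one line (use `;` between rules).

Generating nonterminals: {P, Q, R, S, U}.
Reachable from S after that: {P, Q, R, S}.
Removed useless symbols: {U} and every production mentioning them.

S -> 0 1 | Q Q | P | 1 3 0; Q -> 0 | S 3 P | 3 0 R; R -> 0 | P 1 0 | 3 R R; P -> 1 3 | 0 P 1 | 0 Q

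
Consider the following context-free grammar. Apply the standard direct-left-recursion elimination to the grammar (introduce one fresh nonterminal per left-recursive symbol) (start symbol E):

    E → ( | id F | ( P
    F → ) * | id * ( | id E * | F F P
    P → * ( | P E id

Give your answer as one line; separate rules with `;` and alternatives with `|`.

Directly left-recursive nonterminals: F, P.
For F: α = {F P}, β = {) *, id * (, id E *}. Rewrite as F → β F' and F' → α F' | ε.
For P: α = {E id}, β = {* (}. Rewrite as P → β P' and P' → α P' | ε.

E → ( | id F | ( P; F → ) * F' | id * ( F' | id E * F'; P → * ( P'; F' → F P F' | ε; P' → E id P' | ε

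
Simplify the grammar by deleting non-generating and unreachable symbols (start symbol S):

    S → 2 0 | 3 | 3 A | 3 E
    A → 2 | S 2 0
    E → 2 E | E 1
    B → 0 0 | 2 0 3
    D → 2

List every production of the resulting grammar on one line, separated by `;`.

Generating nonterminals: {A, B, D, S}.
Reachable from S after that: {A, S}.
Removed useless symbols: {B, D, E} and every production mentioning them.

S → 2 0 | 3 | 3 A; A → 2 | S 2 0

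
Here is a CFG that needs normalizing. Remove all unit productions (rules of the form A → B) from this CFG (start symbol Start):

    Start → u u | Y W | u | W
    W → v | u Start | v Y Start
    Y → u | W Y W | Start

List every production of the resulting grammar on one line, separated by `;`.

Start → u u | Y W | u | v | u Start | v Y Start; W → v | u Start | v Y Start; Y → u u | Y W | u | v | u Start | v Y Start | W Y W

Unit pairs: Start ⇒* {W}; Y ⇒* {Start, W}.
For every A with A ⇒* B via unit rules, add B's non-unit alternatives to A; then delete every rule of the form X → Y.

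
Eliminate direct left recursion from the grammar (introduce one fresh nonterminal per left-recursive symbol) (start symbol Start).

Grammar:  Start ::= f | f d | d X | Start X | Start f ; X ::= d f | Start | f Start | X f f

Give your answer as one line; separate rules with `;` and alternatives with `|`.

Start ::= f Start1 | f d Start1 | d X Start1; X ::= d f X1 | Start X1 | f Start X1; Start1 ::= X Start1 | f Start1 | ε; X1 ::= f f X1 | ε

Start, X are directly left-recursive.
For Start: α = {X, f}, β = {f, f d, d X}. Rewrite as Start → β Start1 and Start1 → α Start1 | ε.
For X: α = {f f}, β = {d f, Start, f Start}. Rewrite as X → β X1 and X1 → α X1 | ε.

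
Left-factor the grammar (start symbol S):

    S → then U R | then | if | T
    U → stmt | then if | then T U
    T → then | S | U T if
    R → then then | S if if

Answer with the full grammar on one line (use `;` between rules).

S has alternatives sharing prefix 'then': factor to S → then S' with S' → U R | ε.
U has alternatives sharing prefix 'then': factor to U → then U' with U' → if | T U.

S → if | T | then S'; U → stmt | then U'; T → then | S | U T if; R → then then | S if if; S' → U R | ε; U' → if | T U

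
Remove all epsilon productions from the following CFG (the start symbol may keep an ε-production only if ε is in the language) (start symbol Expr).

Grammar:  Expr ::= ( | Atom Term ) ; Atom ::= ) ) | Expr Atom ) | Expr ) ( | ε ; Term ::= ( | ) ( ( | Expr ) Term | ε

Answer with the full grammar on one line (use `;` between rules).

Expr ::= ( | Atom Term ) | Atom ) | Term ) | ); Atom ::= ) ) | Expr Atom ) | Expr ) | Expr ) (; Term ::= ( | ) ( ( | Expr ) Term | Expr )

Nullable nonterminals: {Atom, Term}.
ε ∉ L(G), so no ε-production is kept.
Expand every rule over subsets of its nullable positions: Expr → Atom Term ) gives Atom Term ) | Atom ) | Term ) | ). Atom → Expr Atom ) gives Expr Atom ) | Expr ). Term → Expr ) Term gives Expr ) Term | Expr ).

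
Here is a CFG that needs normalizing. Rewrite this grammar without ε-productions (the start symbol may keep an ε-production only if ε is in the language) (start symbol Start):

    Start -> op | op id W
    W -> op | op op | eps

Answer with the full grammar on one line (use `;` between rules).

Start -> op | op id W | op id; W -> op | op op

Nullable set = {W}.
ε ∉ L(G), so no ε-production is kept.
Expand every rule over subsets of its nullable positions: Start → op id W gives op id W | op id.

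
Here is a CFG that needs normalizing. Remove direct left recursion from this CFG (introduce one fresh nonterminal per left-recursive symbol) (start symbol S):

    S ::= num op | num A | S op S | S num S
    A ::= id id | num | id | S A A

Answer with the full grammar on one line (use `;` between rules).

S ::= num op S' | num A S'; A ::= id id | num | id | S A A; S' ::= op S S' | num S S' | ε

Left recursion appears on S.
For S: α = {op S, num S}, β = {num op, num A}. Rewrite as S → β S' and S' → α S' | ε.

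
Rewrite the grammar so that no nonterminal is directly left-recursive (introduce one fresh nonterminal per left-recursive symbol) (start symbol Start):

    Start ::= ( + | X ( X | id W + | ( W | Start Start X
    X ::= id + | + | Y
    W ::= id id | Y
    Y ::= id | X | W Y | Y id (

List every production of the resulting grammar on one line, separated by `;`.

Start, Y are directly left-recursive.
For Start: α = {Start X}, β = {( +, X ( X, id W +, ( W}. Rewrite as Start → β Start1 and Start1 → α Start1 | ε.
For Y: α = {id (}, β = {id, X, W Y}. Rewrite as Y → β Y1 and Y1 → α Y1 | ε.

Start ::= ( + Start1 | X ( X Start1 | id W + Start1 | ( W Start1; X ::= id + | + | Y; W ::= id id | Y; Y ::= id Y1 | X Y1 | W Y Y1; Start1 ::= Start X Start1 | ε; Y1 ::= id ( Y1 | ε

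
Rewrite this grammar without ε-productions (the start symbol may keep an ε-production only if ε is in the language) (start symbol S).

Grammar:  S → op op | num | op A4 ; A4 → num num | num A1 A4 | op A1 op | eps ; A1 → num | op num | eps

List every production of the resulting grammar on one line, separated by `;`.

The nullable symbols are {A1, A4}.
ε ∉ L(G), so no ε-production is kept.
Add the nullable-subset variants: S → op A4 gives op A4 | op. A4 → num A1 A4 gives num A1 A4 | num A1 | num A4 | num. A4 → op A1 op gives op A1 op | op op.

S → op op | num | op A4 | op; A4 → num num | num A1 A4 | num A1 | num A4 | num | op A1 op | op op; A1 → num | op num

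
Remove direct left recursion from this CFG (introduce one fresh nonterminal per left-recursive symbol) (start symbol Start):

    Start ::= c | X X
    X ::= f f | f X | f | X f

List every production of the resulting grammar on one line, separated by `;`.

Start ::= c | X X; X ::= f f X1 | f X X1 | f X1; X1 ::= f X1 | ε

Left recursion appears on X.
For X: α = {f}, β = {f f, f X, f}. Rewrite as X → β X1 and X1 → α X1 | ε.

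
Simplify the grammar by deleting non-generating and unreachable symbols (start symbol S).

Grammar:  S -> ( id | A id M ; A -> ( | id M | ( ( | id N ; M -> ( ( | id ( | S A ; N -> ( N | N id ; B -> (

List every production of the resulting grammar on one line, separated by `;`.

Generating nonterminals: {A, B, M, S}.
Reachable from S after that: {A, M, S}.
Removed useless symbols: {B, N} and every production mentioning them.

S -> ( id | A id M; A -> ( | id M | ( (; M -> ( ( | id ( | S A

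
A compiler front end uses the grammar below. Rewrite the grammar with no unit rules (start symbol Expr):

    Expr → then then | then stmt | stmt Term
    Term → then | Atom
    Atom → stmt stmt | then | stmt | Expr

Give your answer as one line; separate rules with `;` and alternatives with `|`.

Expr → then then | then stmt | stmt Term; Term → then | stmt stmt | stmt | then then | then stmt | stmt Term; Atom → stmt stmt | then | stmt | then then | then stmt | stmt Term

Unit pairs: Atom ⇒* {Expr}; Term ⇒* {Atom, Expr}.
Replace each nonterminal's rules with the union of the non-unit rules of every nonterminal it unit-derives.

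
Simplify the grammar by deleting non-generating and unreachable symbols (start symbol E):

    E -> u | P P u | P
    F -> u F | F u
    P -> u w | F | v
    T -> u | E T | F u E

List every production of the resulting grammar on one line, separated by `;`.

Generating nonterminals: {E, P, T}.
Reachable from E after that: {E, P}.
Removed useless symbols: {F, T} and every production mentioning them.

E -> u | P P u | P; P -> u w | v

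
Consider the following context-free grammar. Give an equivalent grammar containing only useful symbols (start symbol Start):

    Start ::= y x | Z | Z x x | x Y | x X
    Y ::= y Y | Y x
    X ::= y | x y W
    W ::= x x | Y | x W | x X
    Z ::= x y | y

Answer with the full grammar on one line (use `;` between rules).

Generating nonterminals: {Start, W, X, Z}.
Reachable from Start after that: {Start, W, X, Z}.
Removed useless symbols: {Y} and every production mentioning them.

Start ::= y x | Z | Z x x | x X; X ::= y | x y W; W ::= x x | x W | x X; Z ::= x y | y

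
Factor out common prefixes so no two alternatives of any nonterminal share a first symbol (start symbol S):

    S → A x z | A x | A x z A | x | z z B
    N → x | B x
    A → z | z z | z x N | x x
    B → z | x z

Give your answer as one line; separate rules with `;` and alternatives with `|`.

S → x | z z B | A x S'; N → x | B x; A → x x | z A'; B → z | x z; S' → ε | z S''; A' → ε | z | x N; S'' → ε | A

S has alternatives sharing prefix 'A x': factor to S → A x S' with S' → z | ε | z A.
A has alternatives sharing prefix 'z': factor to A → z A' with A' → ε | z | x N.
S' has alternatives sharing prefix 'z': factor to S' → z S'' with S'' → ε | A.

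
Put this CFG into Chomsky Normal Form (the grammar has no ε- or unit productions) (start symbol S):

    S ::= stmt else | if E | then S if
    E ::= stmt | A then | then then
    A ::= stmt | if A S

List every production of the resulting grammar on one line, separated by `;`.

Introduce a nonterminal for each terminal appearing in a rule of length ≥ 2: X1 → stmt, X2 → else, X3 → if, X4 → then.
Binarize each right-hand side of length ≥ 3 by chaining fresh nonterminals (Y1, Y2, …): affected rules were S → X4 S X3; A → X3 A S.

S ::= X1 X2 | X3 E | X4 Y1; E ::= stmt | A X4 | X4 X4; A ::= stmt | X3 Y2; X1 ::= stmt; X2 ::= else; X3 ::= if; X4 ::= then; Y1 ::= S X3; Y2 ::= A S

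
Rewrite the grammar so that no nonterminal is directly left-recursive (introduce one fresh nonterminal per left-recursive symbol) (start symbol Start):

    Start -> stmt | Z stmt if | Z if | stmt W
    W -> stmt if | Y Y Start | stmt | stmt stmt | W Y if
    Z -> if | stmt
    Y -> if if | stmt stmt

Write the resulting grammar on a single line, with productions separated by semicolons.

W is directly left-recursive.
For W: α = {Y if}, β = {stmt if, Y Y Start, stmt, stmt stmt}. Rewrite as W → β W1 and W1 → α W1 | ε.

Start -> stmt | Z stmt if | Z if | stmt W; W -> stmt if W1 | Y Y Start W1 | stmt W1 | stmt stmt W1; Z -> if | stmt; Y -> if if | stmt stmt; W1 -> Y if W1 | epsilon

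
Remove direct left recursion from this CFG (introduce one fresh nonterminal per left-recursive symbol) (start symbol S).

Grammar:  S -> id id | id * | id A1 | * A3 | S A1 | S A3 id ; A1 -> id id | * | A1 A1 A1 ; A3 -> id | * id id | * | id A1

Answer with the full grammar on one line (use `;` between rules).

Left recursion appears on S, A1.
For S: α = {A1, A3 id}, β = {id id, id *, id A1, * A3}. Rewrite as S → β S' and S' → α S' | ε.
For A1: α = {A1 A1}, β = {id id, *}. Rewrite as A1 → β A1' and A1' → α A1' | ε.

S -> id id S' | id * S' | id A1 S' | * A3 S'; A1 -> id id A1' | * A1'; A3 -> id | * id id | * | id A1; S' -> A1 S' | A3 id S' | ε; A1' -> A1 A1 A1' | ε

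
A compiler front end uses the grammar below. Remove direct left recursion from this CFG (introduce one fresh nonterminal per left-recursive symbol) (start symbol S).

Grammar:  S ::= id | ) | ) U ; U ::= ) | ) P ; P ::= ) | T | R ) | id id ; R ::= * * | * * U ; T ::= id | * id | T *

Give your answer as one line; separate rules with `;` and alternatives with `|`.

S ::= id | ) | ) U; U ::= ) | ) P; P ::= ) | T | R ) | id id; R ::= * * | * * U; T ::= id T' | * id T'; T' ::= * T' | epsilon

T is directly left-recursive.
For T: α = {*}, β = {id, * id}. Rewrite as T → β T' and T' → α T' | ε.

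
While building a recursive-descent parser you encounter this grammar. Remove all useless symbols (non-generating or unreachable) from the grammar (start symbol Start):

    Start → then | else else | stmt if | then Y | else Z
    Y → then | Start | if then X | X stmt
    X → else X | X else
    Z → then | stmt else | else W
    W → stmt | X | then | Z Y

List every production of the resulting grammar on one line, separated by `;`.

Start → then | else else | stmt if | then Y | else Z; Y → then | Start; Z → then | stmt else | else W; W → stmt | then | Z Y

Generating nonterminals: {Start, W, Y, Z}.
Reachable from Start after that: {Start, W, Y, Z}.
Removed useless symbols: {X} and every production mentioning them.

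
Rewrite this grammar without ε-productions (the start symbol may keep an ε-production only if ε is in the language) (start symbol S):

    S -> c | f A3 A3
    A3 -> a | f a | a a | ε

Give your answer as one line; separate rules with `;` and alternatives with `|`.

Nullable nonterminals: {A3}.
ε ∉ L(G), so no ε-production is kept.
For each production, add variants omitting each subset of nullable occurrences: S → f A3 A3 gives f A3 A3 | f A3 | f.

S -> c | f A3 A3 | f A3 | f; A3 -> a | f a | a a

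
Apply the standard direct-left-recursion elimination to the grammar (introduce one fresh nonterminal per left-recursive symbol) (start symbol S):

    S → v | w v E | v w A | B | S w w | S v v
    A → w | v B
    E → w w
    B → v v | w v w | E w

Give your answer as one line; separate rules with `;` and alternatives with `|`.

S → v S' | w v E S' | v w A S' | B S'; A → w | v B; E → w w; B → v v | w v w | E w; S' → w w S' | v v S' | ε

Directly left-recursive nonterminal: S.
For S: α = {w w, v v}, β = {v, w v E, v w A, B}. Rewrite as S → β S' and S' → α S' | ε.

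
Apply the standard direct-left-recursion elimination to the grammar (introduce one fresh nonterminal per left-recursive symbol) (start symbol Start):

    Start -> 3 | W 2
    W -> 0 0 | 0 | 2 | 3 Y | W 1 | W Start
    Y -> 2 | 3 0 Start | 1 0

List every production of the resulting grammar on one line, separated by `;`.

Start -> 3 | W 2; W -> 0 0 W1 | 0 W1 | 2 W1 | 3 Y W1; Y -> 2 | 3 0 Start | 1 0; W1 -> 1 W1 | Start W1 | eps

Directly left-recursive nonterminal: W.
For W: α = {1, Start}, β = {0 0, 0, 2, 3 Y}. Rewrite as W → β W1 and W1 → α W1 | ε.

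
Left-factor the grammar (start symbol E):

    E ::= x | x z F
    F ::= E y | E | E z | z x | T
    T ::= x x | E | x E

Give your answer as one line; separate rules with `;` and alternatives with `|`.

E ::= x E'; F ::= z x | T | E F'; T ::= E | x T'; E' ::= ε | z F; F' ::= y | ε | z; T' ::= x | E

E has alternatives sharing prefix 'x': factor to E → x E' with E' → ε | z F.
F has alternatives sharing prefix 'E': factor to F → E F' with F' → y | ε | z.
T has alternatives sharing prefix 'x': factor to T → x T' with T' → x | E.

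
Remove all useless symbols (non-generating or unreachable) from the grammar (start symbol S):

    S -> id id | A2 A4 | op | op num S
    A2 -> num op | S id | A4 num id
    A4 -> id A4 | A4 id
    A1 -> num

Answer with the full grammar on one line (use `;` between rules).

S -> id id | op | op num S

Generating nonterminals: {A1, A2, S}.
Reachable from S after that: {S}.
Removed useless symbols: {A1, A2, A4} and every production mentioning them.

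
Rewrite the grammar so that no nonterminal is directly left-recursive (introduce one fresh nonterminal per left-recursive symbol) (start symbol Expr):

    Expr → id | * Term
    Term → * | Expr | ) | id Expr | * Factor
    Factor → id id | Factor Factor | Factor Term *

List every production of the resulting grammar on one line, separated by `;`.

Factor is directly left-recursive.
For Factor: α = {Factor, Term *}, β = {id id}. Rewrite as Factor → β Factor1 and Factor1 → α Factor1 | ε.

Expr → id | * Term; Term → * | Expr | ) | id Expr | * Factor; Factor → id id Factor1; Factor1 → Factor Factor1 | Term * Factor1 | ε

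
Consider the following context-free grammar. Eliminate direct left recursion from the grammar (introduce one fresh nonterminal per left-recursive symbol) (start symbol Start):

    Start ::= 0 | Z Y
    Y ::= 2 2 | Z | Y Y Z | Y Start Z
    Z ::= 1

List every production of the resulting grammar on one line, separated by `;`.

Start ::= 0 | Z Y; Y ::= 2 2 Y1 | Z Y1; Z ::= 1; Y1 ::= Y Z Y1 | Start Z Y1 | ε

Left recursion appears on Y.
For Y: α = {Y Z, Start Z}, β = {2 2, Z}. Rewrite as Y → β Y1 and Y1 → α Y1 | ε.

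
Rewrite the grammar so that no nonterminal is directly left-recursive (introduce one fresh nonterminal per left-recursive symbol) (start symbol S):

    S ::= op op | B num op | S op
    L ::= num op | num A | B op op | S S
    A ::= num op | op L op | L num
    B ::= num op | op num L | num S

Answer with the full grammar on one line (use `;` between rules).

Left recursion appears on S.
For S: α = {op}, β = {op op, B num op}. Rewrite as S → β S' and S' → α S' | ε.

S ::= op op S' | B num op S'; L ::= num op | num A | B op op | S S; A ::= num op | op L op | L num; B ::= num op | op num L | num S; S' ::= op S' | ε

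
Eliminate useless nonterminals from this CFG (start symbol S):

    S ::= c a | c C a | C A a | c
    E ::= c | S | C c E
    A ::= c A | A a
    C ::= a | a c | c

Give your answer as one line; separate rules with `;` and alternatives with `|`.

S ::= c a | c C a | c; C ::= a | a c | c

Generating nonterminals: {C, E, S}.
Reachable from S after that: {C, S}.
Removed useless symbols: {A, E} and every production mentioning them.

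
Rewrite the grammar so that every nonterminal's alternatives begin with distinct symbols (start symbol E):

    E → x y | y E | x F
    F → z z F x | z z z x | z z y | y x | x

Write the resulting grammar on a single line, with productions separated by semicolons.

E → y E | x E'; F → y x | x | z z F'; E' → y | F; F' → F x | z x | y

E has alternatives sharing prefix 'x': factor to E → x E' with E' → y | F.
F has alternatives sharing prefix 'z z': factor to F → z z F' with F' → F x | z x | y.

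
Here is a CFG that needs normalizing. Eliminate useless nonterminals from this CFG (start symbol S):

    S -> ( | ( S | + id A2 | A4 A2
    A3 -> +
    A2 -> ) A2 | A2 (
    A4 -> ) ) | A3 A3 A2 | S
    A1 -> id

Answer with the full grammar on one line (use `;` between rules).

Generating nonterminals: {A1, A3, A4, S}.
Reachable from S after that: {S}.
Removed useless symbols: {A1, A2, A3, A4} and every production mentioning them.

S -> ( | ( S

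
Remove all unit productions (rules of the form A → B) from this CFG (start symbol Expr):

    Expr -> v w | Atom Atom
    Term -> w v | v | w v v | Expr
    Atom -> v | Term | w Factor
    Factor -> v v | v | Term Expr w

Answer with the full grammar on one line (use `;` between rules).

Unit pairs: Atom ⇒* {Expr, Term}; Term ⇒* {Expr}.
For each unit pair (A, B), copy every non-unit production of B to A, then drop all unit productions.

Expr -> v w | Atom Atom; Term -> w v | v | w v v | v w | Atom Atom; Atom -> w v | v | w v v | w Factor | v w | Atom Atom; Factor -> v v | v | Term Expr w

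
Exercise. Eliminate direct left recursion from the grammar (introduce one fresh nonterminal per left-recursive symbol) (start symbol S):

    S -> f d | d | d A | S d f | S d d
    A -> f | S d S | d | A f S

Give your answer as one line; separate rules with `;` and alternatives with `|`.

S -> f d S' | d S' | d A S'; A -> f A' | S d S A' | d A'; S' -> d f S' | d d S' | ε; A' -> f S A' | ε

S, A are directly left-recursive.
For S: α = {d f, d d}, β = {f d, d, d A}. Rewrite as S → β S' and S' → α S' | ε.
For A: α = {f S}, β = {f, S d S, d}. Rewrite as A → β A' and A' → α A' | ε.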